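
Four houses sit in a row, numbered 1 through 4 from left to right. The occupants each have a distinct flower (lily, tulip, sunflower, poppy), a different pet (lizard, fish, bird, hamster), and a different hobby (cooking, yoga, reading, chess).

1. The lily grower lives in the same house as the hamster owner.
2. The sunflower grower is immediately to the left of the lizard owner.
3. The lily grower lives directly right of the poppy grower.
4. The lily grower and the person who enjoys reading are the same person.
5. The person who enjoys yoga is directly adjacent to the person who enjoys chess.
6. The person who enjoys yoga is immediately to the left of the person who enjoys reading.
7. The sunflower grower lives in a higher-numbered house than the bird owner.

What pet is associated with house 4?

hamster

The sunflower grower is narrowed to house 2 or 3; consider each.
Placing it in house 3 leads to a contradiction, so it's in house 2.
Clue 2: the lizard owner is in house 3.
From clue 7, the bird owner must be in house 1.
Clue 1: the lily grower is in house 4.
From clue 1, the hamster owner must be in house 4.
Clue 3: the poppy grower is in house 3.
From clue 4, the person who enjoys reading must be in house 4.
From clue 6, the person who enjoys yoga must be in house 3.
House 1 flower: only tulip fits.
House 2's pet must be fish (nothing else left).
The person who enjoys chess is in house 2 (clue 5).
So house 1 gets cooking for hobby.
So: house 1 = tulip/bird/cooking, house 2 = sunflower/fish/chess, house 3 = poppy/lizard/yoga, house 4 = lily/hamster/reading.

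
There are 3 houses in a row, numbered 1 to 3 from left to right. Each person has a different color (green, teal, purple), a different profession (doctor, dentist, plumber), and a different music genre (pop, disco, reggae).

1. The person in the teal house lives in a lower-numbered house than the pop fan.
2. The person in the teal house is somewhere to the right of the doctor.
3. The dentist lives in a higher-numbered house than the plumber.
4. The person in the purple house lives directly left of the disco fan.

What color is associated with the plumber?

The person in the teal house is in house 2 (clue 2).
By clue 2, the doctor is in house 1.
House 1's color must be purple (nothing else left).
So house 3 gets green for color.
House 2's profession must be plumber (nothing else left).
That leaves dentist as the profession for house 3.
That leaves reggae as the music genre for house 1.
Clue 1: the pop fan is in house 3.
Clue 4: the disco fan is in house 2.
So: house 1 = purple/doctor/reggae, house 2 = teal/plumber/disco, house 3 = green/dentist/pop.

teal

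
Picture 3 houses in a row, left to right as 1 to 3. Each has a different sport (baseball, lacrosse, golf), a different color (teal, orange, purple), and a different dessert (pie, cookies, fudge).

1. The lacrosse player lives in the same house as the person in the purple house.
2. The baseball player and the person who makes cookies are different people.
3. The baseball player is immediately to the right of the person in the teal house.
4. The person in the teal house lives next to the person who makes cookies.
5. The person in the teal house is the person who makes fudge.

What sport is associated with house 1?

lacrosse

The baseball player is narrowed to house 2 or 3; consider each.
Placing it in house 2 leads to a contradiction, so it's in house 3.
From clue 3, the person in the teal house must be in house 2.
From clue 4, the person who makes cookies must be in house 1.
From clue 5, the person who makes fudge must be in house 2.
That leaves pie as the dessert for house 3.
By clue 1, the lacrosse player is in house 1.
From clue 1, the person in the purple house must be in house 1.
The only sport still possible for house 2 is golf.
The only color still possible for house 3 is orange.
So: house 1 = lacrosse/purple/cookies, house 2 = golf/teal/fudge, house 3 = baseball/orange/pie.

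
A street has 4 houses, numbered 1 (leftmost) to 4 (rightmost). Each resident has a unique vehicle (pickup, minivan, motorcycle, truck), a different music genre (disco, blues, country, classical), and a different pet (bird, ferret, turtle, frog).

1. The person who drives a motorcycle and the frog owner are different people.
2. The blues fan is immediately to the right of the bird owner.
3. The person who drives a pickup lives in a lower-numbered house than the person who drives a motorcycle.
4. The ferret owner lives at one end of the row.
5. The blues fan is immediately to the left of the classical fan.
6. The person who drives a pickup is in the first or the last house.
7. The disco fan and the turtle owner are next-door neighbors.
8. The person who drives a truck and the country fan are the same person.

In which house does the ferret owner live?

Clue 6 places the person who drives a pickup in house 1.
The only music genre still possible for house 1 is disco.
The turtle owner is in house 2 (clue 7).
The only pet still possible for house 3 is frog.
House 4 pet: only ferret fits.
From clue 2, the blues fan must be in house 2.
From clue 5, the classical fan must be in house 3.
The only music genre still possible for house 4 is country.
The only pet still possible for house 1 is bird.
By clue 8, the person who drives a truck is in house 4.
House 3's vehicle must be minivan (nothing else left).
House 2 vehicle: only motorcycle fits.
So: house 1 = pickup/disco/bird, house 2 = motorcycle/blues/turtle, house 3 = minivan/classical/frog, house 4 = truck/country/ferret.

4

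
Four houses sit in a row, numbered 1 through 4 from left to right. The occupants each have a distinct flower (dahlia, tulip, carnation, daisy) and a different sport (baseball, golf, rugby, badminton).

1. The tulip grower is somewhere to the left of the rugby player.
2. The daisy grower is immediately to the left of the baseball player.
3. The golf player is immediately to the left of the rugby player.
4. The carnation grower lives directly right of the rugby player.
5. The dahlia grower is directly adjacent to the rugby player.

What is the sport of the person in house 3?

The carnation grower is narrowed to house 3 or 4; consider each.
Placing it in house 3 leads to a contradiction, so it's in house 4.
Clue 4 places the rugby player in house 3.
So house 3 gets daisy for flower.
Clue 2 places the baseball player in house 4.
The golf player is in house 2 (clue 3).
So house 1 gets tulip for flower.
So house 2 gets dahlia for flower.
House 1 sport: only badminton fits.
So: house 1 = tulip/badminton, house 2 = dahlia/golf, house 3 = daisy/rugby, house 4 = carnation/baseball.

rugby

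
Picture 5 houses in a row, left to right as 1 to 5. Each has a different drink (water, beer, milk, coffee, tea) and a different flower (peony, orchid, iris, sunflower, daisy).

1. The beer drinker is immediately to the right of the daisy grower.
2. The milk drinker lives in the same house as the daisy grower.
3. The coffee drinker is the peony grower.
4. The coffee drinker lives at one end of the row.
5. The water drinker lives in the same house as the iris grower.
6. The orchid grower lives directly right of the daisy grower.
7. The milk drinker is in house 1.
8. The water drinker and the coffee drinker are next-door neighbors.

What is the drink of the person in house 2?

Clue 7 places the milk drinker in house 1.
House 5's drink must be coffee (nothing else left).
Clue 2: the daisy grower is in house 1.
Clue 3: the peony grower is in house 5.
The orchid grower is in house 2 (clue 6).
Clue 8 places the water drinker in house 4.
House 3 flower: only sunflower fits.
House 4's flower must be iris (nothing else left).
Clue 1: the beer drinker is in house 2.
So house 3 gets tea for drink.
So: house 1 = milk/daisy, house 2 = beer/orchid, house 3 = tea/sunflower, house 4 = water/iris, house 5 = coffee/peony.

beer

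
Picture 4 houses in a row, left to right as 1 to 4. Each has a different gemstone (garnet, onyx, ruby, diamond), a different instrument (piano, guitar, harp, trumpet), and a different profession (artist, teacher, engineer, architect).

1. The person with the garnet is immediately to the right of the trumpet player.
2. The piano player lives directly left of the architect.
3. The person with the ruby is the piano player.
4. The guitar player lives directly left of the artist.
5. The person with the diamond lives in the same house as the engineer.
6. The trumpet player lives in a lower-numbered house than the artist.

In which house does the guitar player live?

That leaves harp as the instrument for house 4.
The person with the garnet is narrowed to house 2 or 3 or 4; consider each.
Placing it in house 3 and house 4 leads to a contradiction, so it's in house 2.
Clue 1: the trumpet player is in house 1.
From clue 3, the person with the ruby must be in house 3.
The piano player is in house 3 (clue 3).
That leaves guitar as the instrument for house 2.
House 2 profession: only teacher fits.
The architect is in house 4 (clue 2).
The artist is in house 3 (clue 4).
The only profession still possible for house 1 is engineer.
By clue 5, the person with the diamond is in house 1.
So house 4 gets onyx for gemstone.
So: house 1 = diamond/trumpet/engineer, house 2 = garnet/guitar/teacher, house 3 = ruby/piano/artist, house 4 = onyx/harp/architect.

2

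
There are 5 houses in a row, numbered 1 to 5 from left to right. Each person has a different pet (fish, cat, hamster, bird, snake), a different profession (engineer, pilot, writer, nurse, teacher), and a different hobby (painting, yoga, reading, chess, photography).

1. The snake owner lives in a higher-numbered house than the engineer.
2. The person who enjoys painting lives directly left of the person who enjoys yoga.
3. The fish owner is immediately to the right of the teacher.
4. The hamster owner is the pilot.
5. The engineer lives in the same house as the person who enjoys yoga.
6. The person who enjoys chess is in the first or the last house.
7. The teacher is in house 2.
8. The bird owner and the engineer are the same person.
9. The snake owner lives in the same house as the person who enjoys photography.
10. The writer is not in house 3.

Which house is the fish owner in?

3

From clue 7, the teacher must be in house 2.
The fish owner is in house 3 (clue 3).
That leaves cat as the pet for house 2.
House 4 pet: only bird fits.
The only pet still possible for house 5 is snake.
Clue 4: the pilot is in house 1.
Clue 8 places the engineer in house 4.
From clue 9, the person who enjoys photography must be in house 5.
House 1's pet must be hamster (nothing else left).
The only profession still possible for house 3 is nurse.
That leaves writer as the profession for house 5.
By clue 5, the person who enjoys yoga is in house 4.
That leaves chess as the hobby for house 1.
Clue 2 places the person who enjoys painting in house 3.
That leaves reading as the hobby for house 2.
So: house 1 = hamster/pilot/chess, house 2 = cat/teacher/reading, house 3 = fish/nurse/painting, house 4 = bird/engineer/yoga, house 5 = snake/writer/photography.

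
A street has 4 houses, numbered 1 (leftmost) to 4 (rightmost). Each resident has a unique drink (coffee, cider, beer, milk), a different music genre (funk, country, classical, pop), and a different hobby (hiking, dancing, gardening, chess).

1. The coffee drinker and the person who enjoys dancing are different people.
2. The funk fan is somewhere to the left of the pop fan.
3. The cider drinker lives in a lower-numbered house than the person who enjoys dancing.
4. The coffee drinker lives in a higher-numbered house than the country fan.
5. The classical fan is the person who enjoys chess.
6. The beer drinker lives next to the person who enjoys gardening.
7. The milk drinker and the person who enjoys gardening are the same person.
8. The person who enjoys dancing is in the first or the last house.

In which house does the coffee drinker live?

The person who enjoys dancing is in house 4 (clue 8).
House 4 drink: only beer fits.
House 4 music genre: only pop fits.
Clue 6: the person who enjoys gardening is in house 3.
By clue 7, the milk drinker is in house 3.
House 1 drink: only cider fits.
House 2 drink: only coffee fits.
Clue 4 places the country fan in house 1.
The only music genre still possible for house 2 is classical.
So house 3 gets funk for music genre.
Clue 5 places the person who enjoys chess in house 2.
The only hobby still possible for house 1 is hiking.
So: house 1 = cider/country/hiking, house 2 = coffee/classical/chess, house 3 = milk/funk/gardening, house 4 = beer/pop/dancing.

2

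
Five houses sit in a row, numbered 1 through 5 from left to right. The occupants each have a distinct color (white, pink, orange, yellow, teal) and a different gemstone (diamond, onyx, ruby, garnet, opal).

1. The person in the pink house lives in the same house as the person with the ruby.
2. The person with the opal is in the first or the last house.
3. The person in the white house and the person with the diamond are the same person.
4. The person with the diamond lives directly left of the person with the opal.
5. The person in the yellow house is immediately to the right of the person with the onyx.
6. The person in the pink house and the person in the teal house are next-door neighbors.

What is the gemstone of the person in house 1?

ruby

By clue 4, the person with the diamond is in house 4.
Clue 4: the person with the opal is in house 5.
Clue 3 places the person in the white house in house 4.
House 5 color: only orange fits.
The person in the yellow house is narrowed to house 2 or 3; consider each.
Placing it in house 2 leads to a contradiction, so it's in house 3.
Clue 5 places the person with the onyx in house 2.
Clue 1 places the person in the pink house in house 1.
From clue 1, the person with the ruby must be in house 1.
The person in the teal house is in house 2 (clue 6).
So house 3 gets garnet for gemstone.
So: house 1 = pink/ruby, house 2 = teal/onyx, house 3 = yellow/garnet, house 4 = white/diamond, house 5 = orange/opal.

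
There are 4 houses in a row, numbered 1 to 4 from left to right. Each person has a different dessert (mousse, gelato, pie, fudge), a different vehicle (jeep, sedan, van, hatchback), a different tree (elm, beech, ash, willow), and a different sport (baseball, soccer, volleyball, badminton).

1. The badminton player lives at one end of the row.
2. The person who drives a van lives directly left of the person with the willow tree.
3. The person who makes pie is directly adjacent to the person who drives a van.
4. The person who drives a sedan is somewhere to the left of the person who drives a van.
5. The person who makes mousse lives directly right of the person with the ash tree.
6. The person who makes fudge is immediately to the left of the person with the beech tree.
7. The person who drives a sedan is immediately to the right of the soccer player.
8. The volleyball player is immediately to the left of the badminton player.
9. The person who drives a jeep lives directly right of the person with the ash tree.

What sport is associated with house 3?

From clue 7, the person who drives a sedan must be in house 2.
Clue 7 places the soccer player in house 1.
Clue 8: the volleyball player is in house 3.
By clue 8, the badminton player is in house 4.
The only vehicle still possible for house 1 is hatchback.
House 3 vehicle: only van fits.
That leaves jeep as the vehicle for house 4.
House 2's sport must be baseball (nothing else left).
Clue 2: the person with the willow tree is in house 4.
Clue 9: the person with the ash tree is in house 3.
The only tree still possible for house 1 is elm.
That leaves beech as the tree for house 2.
Clue 5: the person who makes mousse is in house 4.
Clue 6 places the person who makes fudge in house 1.
That leaves pie as the dessert for house 2.
So house 3 gets gelato for dessert.
So: house 1 = fudge/hatchback/elm/soccer, house 2 = pie/sedan/beech/baseball, house 3 = gelato/van/ash/volleyball, house 4 = mousse/jeep/willow/badminton.

volleyball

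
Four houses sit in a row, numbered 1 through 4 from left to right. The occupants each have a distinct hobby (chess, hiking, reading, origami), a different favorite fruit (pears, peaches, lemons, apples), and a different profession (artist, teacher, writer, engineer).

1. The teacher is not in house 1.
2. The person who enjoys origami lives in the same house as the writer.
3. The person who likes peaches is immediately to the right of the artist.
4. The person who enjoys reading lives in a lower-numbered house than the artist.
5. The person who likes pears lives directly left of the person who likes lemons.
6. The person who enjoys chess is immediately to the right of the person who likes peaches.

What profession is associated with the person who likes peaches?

writer

The person who likes peaches is in house 3 (clue 3).
The artist is in house 2 (clue 3).
The person who enjoys reading is in house 1 (clue 4).
By clue 6, the person who enjoys chess is in house 4.
The person who enjoys origami is in house 3 (clue 2).
From clue 2, the writer must be in house 3.
Clue 5: the person who likes pears is in house 1.
By clue 5, the person who likes lemons is in house 2.
The only hobby still possible for house 2 is hiking.
So house 4 gets apples for favorite fruit.
The only profession still possible for house 1 is engineer.
So house 4 gets teacher for profession.
So: house 1 = reading/pears/engineer, house 2 = hiking/lemons/artist, house 3 = origami/peaches/writer, house 4 = chess/apples/teacher.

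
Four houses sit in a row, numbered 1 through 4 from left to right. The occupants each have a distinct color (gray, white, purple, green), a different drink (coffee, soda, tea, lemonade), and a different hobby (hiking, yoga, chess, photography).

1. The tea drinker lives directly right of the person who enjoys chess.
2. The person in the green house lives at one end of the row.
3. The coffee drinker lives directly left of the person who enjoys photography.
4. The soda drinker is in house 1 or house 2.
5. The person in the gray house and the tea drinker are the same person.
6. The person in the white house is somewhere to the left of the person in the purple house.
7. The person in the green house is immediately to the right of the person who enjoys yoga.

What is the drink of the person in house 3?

Clue 7: the person in the green house is in house 4.
Clue 7: the person who enjoys yoga is in house 3.
The only color still possible for house 1 is white.
That leaves lemonade as the drink for house 4.
The person in the gray house is narrowed to house 2 or 3; consider each.
Placing it in house 3 leads to a contradiction, so it's in house 2.
From clue 5, the tea drinker must be in house 2.
So house 3 gets purple for color.
So house 3 gets coffee for drink.
By clue 1, the person who enjoys chess is in house 1.
Clue 3: the person who enjoys photography is in house 4.
House 1 drink: only soda fits.
The only hobby still possible for house 2 is hiking.
So: house 1 = white/soda/chess, house 2 = gray/tea/hiking, house 3 = purple/coffee/yoga, house 4 = green/lemonade/photography.

coffee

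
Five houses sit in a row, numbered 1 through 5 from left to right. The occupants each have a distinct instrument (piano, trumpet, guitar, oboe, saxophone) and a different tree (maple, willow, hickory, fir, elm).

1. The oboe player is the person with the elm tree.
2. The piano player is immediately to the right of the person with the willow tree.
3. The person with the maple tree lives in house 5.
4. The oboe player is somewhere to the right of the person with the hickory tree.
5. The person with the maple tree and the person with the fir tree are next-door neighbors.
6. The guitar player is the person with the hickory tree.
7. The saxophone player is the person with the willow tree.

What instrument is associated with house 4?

piano

The person with the maple tree is in house 5 (clue 3).
Clue 5 places the person with the fir tree in house 4.
House 5's instrument must be trumpet (nothing else left).
So house 4 gets piano for instrument.
Clue 2: the person with the willow tree is in house 3.
Clue 7 places the saxophone player in house 3.
The only instrument still possible for house 1 is guitar.
House 2 instrument: only oboe fits.
That leaves hickory as the tree for house 1.
House 2's tree must be elm (nothing else left).
So: house 1 = guitar/hickory, house 2 = oboe/elm, house 3 = saxophone/willow, house 4 = piano/fir, house 5 = trumpet/maple.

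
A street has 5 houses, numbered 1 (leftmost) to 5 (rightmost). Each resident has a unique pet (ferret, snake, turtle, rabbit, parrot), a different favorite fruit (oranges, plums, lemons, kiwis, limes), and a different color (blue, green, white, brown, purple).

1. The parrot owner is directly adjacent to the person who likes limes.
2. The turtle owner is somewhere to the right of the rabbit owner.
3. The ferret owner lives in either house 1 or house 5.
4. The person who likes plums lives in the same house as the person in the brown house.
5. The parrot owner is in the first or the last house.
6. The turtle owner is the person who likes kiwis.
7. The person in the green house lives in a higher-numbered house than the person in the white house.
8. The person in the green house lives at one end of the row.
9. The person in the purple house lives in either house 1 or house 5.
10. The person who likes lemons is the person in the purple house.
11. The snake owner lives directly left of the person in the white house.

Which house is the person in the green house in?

5

By clue 8, the person in the green house is in house 5.
That leaves purple as the color for house 1.
Clue 10 places the person who likes lemons in house 1.
The ferret owner is narrowed to house 1 or 5; consider each.
Placing it in house 1 leads to a contradiction, so it's in house 5.
The only pet still possible for house 1 is parrot.
From clue 1, the person who likes limes must be in house 2.
That leaves turtle as the pet for house 4.
House 5 favorite fruit: only oranges fits.
Clue 6 places the person who likes kiwis in house 4.
House 3 favorite fruit: only plums fits.
House 2 color: only blue fits.
Clue 4: the person in the brown house is in house 3.
So house 4 gets white for color.
The snake owner is in house 3 (clue 11).
That leaves rabbit as the pet for house 2.
So: house 1 = parrot/lemons/purple, house 2 = rabbit/limes/blue, house 3 = snake/plums/brown, house 4 = turtle/kiwis/white, house 5 = ferret/oranges/green.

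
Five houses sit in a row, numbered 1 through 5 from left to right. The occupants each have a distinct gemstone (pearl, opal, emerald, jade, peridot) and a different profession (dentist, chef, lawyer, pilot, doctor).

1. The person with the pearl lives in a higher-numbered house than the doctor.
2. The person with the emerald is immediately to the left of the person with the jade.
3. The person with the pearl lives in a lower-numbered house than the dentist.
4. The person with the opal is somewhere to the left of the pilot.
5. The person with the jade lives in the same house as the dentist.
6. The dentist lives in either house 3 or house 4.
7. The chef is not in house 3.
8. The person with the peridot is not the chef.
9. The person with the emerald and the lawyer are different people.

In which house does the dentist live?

4

House 5's gemstone must be peridot (nothing else left).
House 1 gemstone: only opal fits.
The only gemstone still possible for house 4 is jade.
By clue 2, the person with the emerald is in house 3.
From clue 5, the dentist must be in house 4.
That leaves pearl as the gemstone for house 2.
House 3's profession must be pilot (nothing else left).
House 5's profession must be lawyer (nothing else left).
The doctor is in house 1 (clue 1).
House 2's profession must be chef (nothing else left).
So: house 1 = opal/doctor, house 2 = pearl/chef, house 3 = emerald/pilot, house 4 = jade/dentist, house 5 = peridot/lawyer.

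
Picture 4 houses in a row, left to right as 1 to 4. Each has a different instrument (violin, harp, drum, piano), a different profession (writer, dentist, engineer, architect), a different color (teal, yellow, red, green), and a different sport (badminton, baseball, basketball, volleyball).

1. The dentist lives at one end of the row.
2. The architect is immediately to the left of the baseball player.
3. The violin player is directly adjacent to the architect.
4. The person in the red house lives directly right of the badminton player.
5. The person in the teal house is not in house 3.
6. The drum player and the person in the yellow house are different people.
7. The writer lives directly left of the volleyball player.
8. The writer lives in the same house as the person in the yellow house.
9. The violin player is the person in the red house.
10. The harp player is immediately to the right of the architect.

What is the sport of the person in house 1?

The dentist is narrowed to house 1 or 4; consider each.
Placing it in house 1 leads to a contradiction, so it's in house 4.
The harp player is narrowed to house 2 or 3 or 4; consider each.
Placing it in house 2 and house 3 leads to a contradiction, so it's in house 4.
The architect is in house 3 (clue 10).
By clue 2, the baseball player is in house 4.
Clue 3: the violin player is in house 2.
From clue 9, the person in the red house must be in house 2.
That leaves green as the color for house 3.
House 4 color: only teal fits.
By clue 4, the badminton player is in house 1.
Clue 6: the drum player is in house 3.
Clue 8 places the writer in house 1.
House 1 instrument: only piano fits.
So house 2 gets engineer for profession.
So house 1 gets yellow for color.
The volleyball player is in house 2 (clue 7).
The only sport still possible for house 3 is basketball.
So: house 1 = piano/writer/yellow/badminton, house 2 = violin/engineer/red/volleyball, house 3 = drum/architect/green/basketball, house 4 = harp/dentist/teal/baseball.

badminton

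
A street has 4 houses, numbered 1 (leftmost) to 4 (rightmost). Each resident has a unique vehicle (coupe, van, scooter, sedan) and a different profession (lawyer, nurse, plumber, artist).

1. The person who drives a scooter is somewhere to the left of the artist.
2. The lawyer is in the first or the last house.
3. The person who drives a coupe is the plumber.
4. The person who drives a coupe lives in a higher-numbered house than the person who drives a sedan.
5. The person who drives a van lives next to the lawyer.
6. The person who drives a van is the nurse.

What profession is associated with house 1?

lawyer

House 4's vehicle must be coupe (nothing else left).
From clue 3, the plumber must be in house 4.
That leaves lawyer as the profession for house 1.
From clue 5, the person who drives a van must be in house 2.
By clue 6, the nurse is in house 2.
That leaves scooter as the vehicle for house 1.
So house 3 gets sedan for vehicle.
So house 3 gets artist for profession.
So: house 1 = scooter/lawyer, house 2 = van/nurse, house 3 = sedan/artist, house 4 = coupe/plumber.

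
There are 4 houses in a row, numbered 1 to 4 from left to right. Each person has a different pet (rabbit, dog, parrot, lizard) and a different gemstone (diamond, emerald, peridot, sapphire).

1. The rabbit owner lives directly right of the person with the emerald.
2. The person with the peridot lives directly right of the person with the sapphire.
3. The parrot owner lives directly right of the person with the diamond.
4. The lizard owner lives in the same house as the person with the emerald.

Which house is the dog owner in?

The only gemstone still possible for house 4 is peridot.
Clue 2: the person with the sapphire is in house 3.
That leaves dog as the pet for house 4.
That leaves lizard as the pet for house 1.
From clue 4, the person with the emerald must be in house 1.
House 2's gemstone must be diamond (nothing else left).
By clue 1, the rabbit owner is in house 2.
Clue 3: the parrot owner is in house 3.
So: house 1 = lizard/emerald, house 2 = rabbit/diamond, house 3 = parrot/sapphire, house 4 = dog/peridot.

4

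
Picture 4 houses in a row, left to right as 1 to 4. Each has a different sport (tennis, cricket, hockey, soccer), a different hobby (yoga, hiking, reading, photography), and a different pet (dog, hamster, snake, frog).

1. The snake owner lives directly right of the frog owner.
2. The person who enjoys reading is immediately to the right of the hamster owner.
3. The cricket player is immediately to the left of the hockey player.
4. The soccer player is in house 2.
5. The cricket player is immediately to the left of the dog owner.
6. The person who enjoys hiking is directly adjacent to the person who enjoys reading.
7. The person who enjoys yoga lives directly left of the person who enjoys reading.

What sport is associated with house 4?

Clue 4: the soccer player is in house 2.
By clue 3, the cricket player is in house 3.
From clue 3, the hockey player must be in house 4.
By clue 5, the dog owner is in house 4.
So house 1 gets tennis for sport.
The frog owner is narrowed to house 1 or 2; consider each.
Placing it in house 1 leads to a contradiction, so it's in house 2.
The snake owner is in house 3 (clue 1).
The only pet still possible for house 1 is hamster.
From clue 2, the person who enjoys reading must be in house 2.
Clue 7 places the person who enjoys yoga in house 1.
That leaves hiking as the hobby for house 3.
So house 4 gets photography for hobby.
So: house 1 = tennis/yoga/hamster, house 2 = soccer/reading/frog, house 3 = cricket/hiking/snake, house 4 = hockey/photography/dog.

hockey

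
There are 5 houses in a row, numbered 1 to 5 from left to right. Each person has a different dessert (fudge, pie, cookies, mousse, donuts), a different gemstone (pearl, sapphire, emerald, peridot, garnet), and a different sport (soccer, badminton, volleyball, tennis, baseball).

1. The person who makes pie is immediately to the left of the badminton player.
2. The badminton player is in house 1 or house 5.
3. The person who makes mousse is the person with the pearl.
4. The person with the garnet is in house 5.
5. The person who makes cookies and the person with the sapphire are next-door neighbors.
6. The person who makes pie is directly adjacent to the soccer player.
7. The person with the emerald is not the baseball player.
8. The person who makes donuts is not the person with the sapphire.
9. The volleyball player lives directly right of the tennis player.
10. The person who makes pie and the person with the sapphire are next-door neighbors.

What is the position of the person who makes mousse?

1

Clue 2: the badminton player is in house 5.
Clue 4 places the person with the garnet in house 5.
Clue 1: the person who makes pie is in house 4.
Clue 6 places the soccer player in house 3.
The person with the sapphire is in house 3 (clue 10).
The person who makes cookies is in house 2 (clue 5).
From clue 9, the volleyball player must be in house 2.
From clue 9, the tennis player must be in house 1.
House 1 dessert: only mousse fits.
House 3 dessert: only fudge fits.
That leaves donuts as the dessert for house 5.
That leaves baseball as the sport for house 4.
From clue 3, the person with the pearl must be in house 1.
So house 2 gets emerald for gemstone.
House 4's gemstone must be peridot (nothing else left).
So: house 1 = mousse/pearl/tennis, house 2 = cookies/emerald/volleyball, house 3 = fudge/sapphire/soccer, house 4 = pie/peridot/baseball, house 5 = donuts/garnet/badminton.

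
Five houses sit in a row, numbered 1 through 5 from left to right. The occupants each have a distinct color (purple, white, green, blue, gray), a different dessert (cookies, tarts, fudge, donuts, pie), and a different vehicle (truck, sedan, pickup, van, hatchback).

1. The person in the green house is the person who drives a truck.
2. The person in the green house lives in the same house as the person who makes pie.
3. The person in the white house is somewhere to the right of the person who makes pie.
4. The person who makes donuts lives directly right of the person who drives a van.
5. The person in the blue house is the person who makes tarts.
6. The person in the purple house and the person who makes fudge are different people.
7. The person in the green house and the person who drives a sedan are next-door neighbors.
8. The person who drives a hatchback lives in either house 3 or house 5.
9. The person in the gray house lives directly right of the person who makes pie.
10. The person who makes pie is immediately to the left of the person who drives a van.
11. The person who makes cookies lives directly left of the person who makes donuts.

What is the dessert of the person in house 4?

donuts

The person who drives a hatchback is narrowed to house 3 or 5; consider each.
Placing it in house 3 leads to a contradiction, so it's in house 5.
The person in the gray house is narrowed to house 2 or 3 or 4; consider each.
Placing it in house 2 and house 4 leads to a contradiction, so it's in house 3.
The person who makes pie is in house 2 (clue 9).
By clue 10, the person who drives a van is in house 3.
The person in the green house is in house 2 (clue 2).
The person who makes donuts is in house 4 (clue 4).
Clue 7: the person who drives a sedan is in house 1.
Clue 11: the person who makes cookies is in house 3.
House 4's vehicle must be pickup (nothing else left).
House 2 vehicle: only truck fits.
The person in the blue house is narrowed to house 1 or 5; consider each.
Placing it in house 5 leads to a contradiction, so it's in house 1.
The person who makes tarts is in house 1 (clue 5).
That leaves fudge as the dessert for house 5.
Clue 6: the person in the purple house is in house 4.
House 5's color must be white (nothing else left).
So: house 1 = blue/tarts/sedan, house 2 = green/pie/truck, house 3 = gray/cookies/van, house 4 = purple/donuts/pickup, house 5 = white/fudge/hatchback.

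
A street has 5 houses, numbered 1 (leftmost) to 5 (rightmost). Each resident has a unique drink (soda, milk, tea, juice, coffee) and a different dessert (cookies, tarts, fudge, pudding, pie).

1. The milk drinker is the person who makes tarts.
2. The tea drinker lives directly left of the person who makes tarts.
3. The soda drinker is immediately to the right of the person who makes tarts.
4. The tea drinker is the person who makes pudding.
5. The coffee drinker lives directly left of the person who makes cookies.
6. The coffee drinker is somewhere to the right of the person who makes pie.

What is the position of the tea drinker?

1

The coffee drinker is narrowed to house 2 or 3 or 4; consider each.
Placing it in house 2 and house 3 leads to a contradiction, so it's in house 4.
Clue 5: the person who makes cookies is in house 5.
From clue 3, the soda drinker must be in house 3.
The person who makes tarts is in house 2 (clue 3).
House 1's drink must be tea (nothing else left).
So house 2 gets milk for drink.
House 5 drink: only juice fits.
House 1 dessert: only pudding fits.
That leaves pie as the dessert for house 3.
House 4's dessert must be fudge (nothing else left).
So: house 1 = tea/pudding, house 2 = milk/tarts, house 3 = soda/pie, house 4 = coffee/fudge, house 5 = juice/cookies.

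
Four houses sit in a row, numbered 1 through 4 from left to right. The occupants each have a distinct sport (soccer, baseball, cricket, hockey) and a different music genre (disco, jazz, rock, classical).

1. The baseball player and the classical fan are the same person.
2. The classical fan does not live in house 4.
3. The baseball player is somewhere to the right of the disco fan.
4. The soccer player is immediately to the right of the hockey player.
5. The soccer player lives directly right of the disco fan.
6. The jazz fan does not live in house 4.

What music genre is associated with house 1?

House 4's music genre must be rock (nothing else left).
House 4 sport: only cricket fits.
That leaves hockey as the sport for house 1.
Clue 4 places the soccer player in house 2.
Clue 5: the disco fan is in house 1.
House 3's sport must be baseball (nothing else left).
Clue 1: the classical fan is in house 3.
House 2's music genre must be jazz (nothing else left).
So: house 1 = hockey/disco, house 2 = soccer/jazz, house 3 = baseball/classical, house 4 = cricket/rock.

disco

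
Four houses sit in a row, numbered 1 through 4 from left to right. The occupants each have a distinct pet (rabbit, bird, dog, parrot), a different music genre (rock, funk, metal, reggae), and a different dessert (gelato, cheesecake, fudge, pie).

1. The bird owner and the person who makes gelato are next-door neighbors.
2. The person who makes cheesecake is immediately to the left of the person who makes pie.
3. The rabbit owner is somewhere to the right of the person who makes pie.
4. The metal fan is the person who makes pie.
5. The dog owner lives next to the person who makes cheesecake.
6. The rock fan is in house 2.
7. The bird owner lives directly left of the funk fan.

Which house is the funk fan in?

4

Clue 6: the rock fan is in house 2.
House 1's music genre must be reggae (nothing else left).
House 3 music genre: only metal fits.
That leaves funk as the music genre for house 4.
From clue 4, the person who makes pie must be in house 3.
Clue 7 places the bird owner in house 3.
Clue 2: the person who makes cheesecake is in house 2.
Clue 5 places the dog owner in house 1.
That leaves parrot as the pet for house 2.
House 4 pet: only rabbit fits.
House 1 dessert: only fudge fits.
House 4 dessert: only gelato fits.
So: house 1 = dog/reggae/fudge, house 2 = parrot/rock/cheesecake, house 3 = bird/metal/pie, house 4 = rabbit/funk/gelato.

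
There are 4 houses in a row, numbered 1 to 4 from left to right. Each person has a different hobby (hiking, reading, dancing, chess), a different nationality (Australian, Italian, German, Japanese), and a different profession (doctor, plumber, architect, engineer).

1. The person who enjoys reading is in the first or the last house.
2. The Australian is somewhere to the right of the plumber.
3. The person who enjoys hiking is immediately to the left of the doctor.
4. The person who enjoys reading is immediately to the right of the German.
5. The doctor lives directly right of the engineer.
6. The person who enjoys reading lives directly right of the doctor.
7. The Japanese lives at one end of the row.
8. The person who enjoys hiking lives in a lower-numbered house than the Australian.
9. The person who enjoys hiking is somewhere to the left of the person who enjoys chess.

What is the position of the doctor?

3

By clue 4, the person who enjoys reading is in house 4.
Clue 4 places the German in house 3.
The doctor is in house 3 (clue 6).
House 4 profession: only architect fits.
By clue 3, the person who enjoys hiking is in house 2.
By clue 5, the engineer is in house 2.
By clue 8, the Australian is in house 4.
From clue 9, the person who enjoys chess must be in house 3.
House 1's hobby must be dancing (nothing else left).
House 1's nationality must be Japanese (nothing else left).
House 2's nationality must be Italian (nothing else left).
So house 1 gets plumber for profession.
So: house 1 = dancing/Japanese/plumber, house 2 = hiking/Italian/engineer, house 3 = chess/German/doctor, house 4 = reading/Australian/architect.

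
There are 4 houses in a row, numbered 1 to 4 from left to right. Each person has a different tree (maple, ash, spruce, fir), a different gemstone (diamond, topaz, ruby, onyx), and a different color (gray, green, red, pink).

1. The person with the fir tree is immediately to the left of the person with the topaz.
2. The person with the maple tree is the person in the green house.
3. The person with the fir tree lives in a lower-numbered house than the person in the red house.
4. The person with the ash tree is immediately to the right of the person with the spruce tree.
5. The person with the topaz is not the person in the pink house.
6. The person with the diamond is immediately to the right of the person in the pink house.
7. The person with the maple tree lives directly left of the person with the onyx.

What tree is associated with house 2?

So house 4 gets ash for tree.
So house 1 gets ruby for gemstone.
From clue 4, the person with the spruce tree must be in house 3.
The only gemstone still possible for house 4 is diamond.
By clue 6, the person in the pink house is in house 3.
The person with the topaz is in house 2 (clue 5).
That leaves onyx as the gemstone for house 3.
The person with the fir tree is in house 1 (clue 1).
Clue 7 places the person with the maple tree in house 2.
By clue 2, the person in the green house is in house 2.
The only color still possible for house 1 is gray.
House 4 color: only red fits.
So: house 1 = fir/ruby/gray, house 2 = maple/topaz/green, house 3 = spruce/onyx/pink, house 4 = ash/diamond/red.

maple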